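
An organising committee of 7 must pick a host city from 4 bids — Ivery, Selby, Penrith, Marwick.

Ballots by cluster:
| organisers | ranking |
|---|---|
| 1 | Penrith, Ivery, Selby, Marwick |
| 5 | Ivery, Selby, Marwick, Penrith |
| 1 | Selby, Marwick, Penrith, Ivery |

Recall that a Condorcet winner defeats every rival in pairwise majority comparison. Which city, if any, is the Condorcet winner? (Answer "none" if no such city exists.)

Check each pair by majority over 7 ballots:
Ivery vs Selby: Ivery preferred on 1+5 = 6 ballots; Ivery wins 6–1.
Ivery vs Penrith: Ivery, 5–2.
Ivery vs Marwick: Ivery wins 6–1.
Selby vs Penrith: Selby, 6–1.
Selby vs Marwick: 1+5+1 = 7 for Selby, 0 for Marwick — Selby by 7–0.
Penrith vs Marwick: 1 for Penrith, 6 for Marwick — Marwick by 6–1.
Ivery wins every pairwise contest, so Ivery is the Condorcet winner.

Ivery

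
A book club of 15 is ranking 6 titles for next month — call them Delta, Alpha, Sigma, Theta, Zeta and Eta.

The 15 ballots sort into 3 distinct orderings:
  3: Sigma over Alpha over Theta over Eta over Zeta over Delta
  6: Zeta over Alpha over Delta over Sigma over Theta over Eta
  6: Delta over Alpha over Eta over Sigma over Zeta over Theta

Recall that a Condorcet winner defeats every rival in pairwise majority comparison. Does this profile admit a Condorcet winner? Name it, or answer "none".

Alpha

Check each pair by majority over 15 ballots:
Delta–Alpha: Alpha 9–6.
Delta–Sigma: Delta 12–3.
Delta vs Theta: Delta preferred on 6+6 = 12 ballots; Delta wins 12–3.
Delta vs Zeta: Delta preferred on 6 ballots; Zeta wins 9–6.
Delta vs Eta: 6+6 = 12 for Delta, 3 for Eta — Delta by 12–3.
Alpha vs Sigma: Alpha preferred on 6+6 = 12 ballots; Alpha wins 12–3.
Alpha vs Theta: 15 to 0, Alpha.
Alpha vs Zeta: Alpha is ranked higher on 3+6 = 9 ballots, Zeta on 6. Alpha wins 9–6.
Alpha vs Eta: Alpha is ranked higher on 3+6+6 = 15 ballots, Eta on 0. Alpha wins 15–0.
Sigma vs Theta: Sigma is ranked higher on 3+6+6 = 15 ballots, Theta on 0. Sigma wins 15–0.
Sigma vs Zeta: Sigma preferred on 3+6 = 9 ballots; Sigma wins 9–6.
Sigma vs Eta: Sigma is ranked higher on 3+6 = 9 ballots, Eta on 6. Sigma wins 9–6.
Theta vs Zeta: 3 to 12, Zeta.
Theta vs Eta: 3+6 = 9 for Theta, 6 for Eta — Theta by 9–6.
Zeta vs Eta: Eta wins 9–6.
Alpha wins every pairwise contest, so Alpha is the Condorcet winner.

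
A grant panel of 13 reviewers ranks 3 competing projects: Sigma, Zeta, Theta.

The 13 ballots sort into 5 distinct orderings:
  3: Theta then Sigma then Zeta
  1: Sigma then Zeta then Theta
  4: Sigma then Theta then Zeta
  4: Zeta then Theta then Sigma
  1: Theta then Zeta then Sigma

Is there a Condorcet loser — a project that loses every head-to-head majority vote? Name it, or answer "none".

Zeta

Pairwise majorities:
Sigma vs Zeta: Sigma wins 8–5.
Sigma vs Theta: Theta wins 8–5.
Zeta vs Theta: Theta wins 8–5.
Zeta is beaten in every head-to-head and is the Condorcet loser.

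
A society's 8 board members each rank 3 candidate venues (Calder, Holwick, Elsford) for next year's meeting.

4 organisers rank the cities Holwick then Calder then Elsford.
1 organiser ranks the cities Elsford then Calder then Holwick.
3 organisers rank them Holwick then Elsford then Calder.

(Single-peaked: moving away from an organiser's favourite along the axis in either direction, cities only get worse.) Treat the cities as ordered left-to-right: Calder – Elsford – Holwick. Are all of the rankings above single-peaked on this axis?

no

Axis positions: Calder=1, Elsford=2, Holwick=3.
Bloc 1: ranking walks positions 3-1-2; Calder is ranked above Elsford even though Elsford lies between Calder and the peak Holwick on the axis — preferences dip and rise again. Not single-peaked.
Bloc 2 (peak Elsford at position 2): ranking walks positions 2-1-3, expanding outward from the peak — single-peaked.
Bloc 3 (peak Holwick at position 3): ranking walks positions 3-2-1, expanding outward from the peak — single-peaked.
Bloc 1 violates single-peakedness, so the profile is not single-peaked on this axis.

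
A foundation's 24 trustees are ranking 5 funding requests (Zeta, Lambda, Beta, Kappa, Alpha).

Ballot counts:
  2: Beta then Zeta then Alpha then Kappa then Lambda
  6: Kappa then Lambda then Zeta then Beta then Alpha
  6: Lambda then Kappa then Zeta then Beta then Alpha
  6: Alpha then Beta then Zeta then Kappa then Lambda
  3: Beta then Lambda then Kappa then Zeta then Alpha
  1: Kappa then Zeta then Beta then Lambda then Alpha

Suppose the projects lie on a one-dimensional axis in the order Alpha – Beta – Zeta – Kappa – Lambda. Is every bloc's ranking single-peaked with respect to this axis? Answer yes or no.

Axis positions: Alpha=1, Beta=2, Zeta=3, Kappa=4, Lambda=5.
Bloc 1 (peak Beta at position 2): ranking walks positions 2-3-1-4-5, expanding outward from the peak — single-peaked.
Bloc 2 (peak Kappa at position 4): ranking walks positions 4-5-3-2-1, expanding outward from the peak — single-peaked.
Bloc 3 (peak Lambda at position 5): ranking walks positions 5-4-3-2-1, expanding outward from the peak — single-peaked.
Bloc 4 (peak Alpha at position 1): ranking walks positions 1-2-3-4-5, expanding outward from the peak — single-peaked.
Bloc 5: ranking walks positions 2-5-4-3-1; Lambda is ranked above Zeta even though Zeta lies between Lambda and the peak Beta on the axis — preferences dip and rise again. Not single-peaked.
Bloc 6 (peak Kappa at position 4): ranking walks positions 4-3-2-5-1, expanding outward from the peak — single-peaked.
Bloc 5 violates single-peakedness, so the profile is not single-peaked on this axis.

no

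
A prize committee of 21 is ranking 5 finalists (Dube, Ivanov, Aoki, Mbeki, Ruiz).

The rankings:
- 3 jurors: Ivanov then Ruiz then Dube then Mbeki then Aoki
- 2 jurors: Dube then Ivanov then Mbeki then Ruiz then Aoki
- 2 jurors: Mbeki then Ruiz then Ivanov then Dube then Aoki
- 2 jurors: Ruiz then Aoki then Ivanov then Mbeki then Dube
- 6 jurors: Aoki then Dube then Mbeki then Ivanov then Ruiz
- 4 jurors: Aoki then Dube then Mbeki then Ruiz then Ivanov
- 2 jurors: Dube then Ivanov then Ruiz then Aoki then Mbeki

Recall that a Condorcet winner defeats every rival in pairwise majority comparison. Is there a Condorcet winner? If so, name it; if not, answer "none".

Check each pair by majority over 21 ballots:
Dube–Ivanov: Dube 14–7.
Dube–Aoki: Aoki 12–9.
Dube vs Mbeki: Dube, 17–4.
Dube vs Ruiz: Dube, 14–7.
Ivanov vs Aoki: Aoki, 12–9.
Ivanov vs Mbeki: Mbeki, 12–9.
Ivanov vs Ruiz: Ivanov, 13–8.
Aoki–Mbeki: Aoki 14–7.
Aoki–Ruiz: Ruiz 11–10.
Mbeki vs Ruiz: Mbeki wins 14–7.
No nominee is unbeaten: Dube loses to Aoki; Ivanov loses to Dube; Aoki loses to Ruiz; Mbeki loses to Dube; Ruiz loses to Dube. In particular Dube → Ruiz → Aoki → Dube is a majority cycle — no Condorcet winner exists.

none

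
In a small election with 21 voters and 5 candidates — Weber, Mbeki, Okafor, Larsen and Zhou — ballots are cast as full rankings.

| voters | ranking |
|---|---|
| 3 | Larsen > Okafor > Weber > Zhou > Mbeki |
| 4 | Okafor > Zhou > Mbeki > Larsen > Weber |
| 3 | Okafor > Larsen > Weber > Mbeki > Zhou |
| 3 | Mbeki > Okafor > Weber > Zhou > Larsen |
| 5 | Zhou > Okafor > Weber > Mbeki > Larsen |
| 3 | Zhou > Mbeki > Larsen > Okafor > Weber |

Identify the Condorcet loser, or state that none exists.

none

Head-to-head results (21 voters):
Weber vs Mbeki: Weber preferred on 3+3+5 = 11 ballots; Weber wins 11–10.
Weber vs Okafor: Okafor, 21–0.
Weber vs Larsen: Weber preferred on 3+5 = 8 ballots; Larsen wins 13–8.
Weber vs Zhou: 9 to 12, Zhou.
Mbeki–Okafor: Okafor 15–6.
Mbeki vs Larsen: Mbeki preferred on 4+3+5+3 = 15 ballots; Mbeki wins 15–6.
Mbeki vs Zhou: 3+3 = 6 for Mbeki, 15 for Zhou — Zhou by 15–6.
Okafor vs Larsen: Okafor wins 15–6.
Okafor vs Zhou: Okafor, 13–8.
Larsen–Zhou: Zhou 15–6.
Every candidate wins at least one matchup (Weber beats Mbeki; Mbeki beats Larsen; Okafor beats Weber; Larsen beats Weber; Zhou beats Weber), so there is no Condorcet loser.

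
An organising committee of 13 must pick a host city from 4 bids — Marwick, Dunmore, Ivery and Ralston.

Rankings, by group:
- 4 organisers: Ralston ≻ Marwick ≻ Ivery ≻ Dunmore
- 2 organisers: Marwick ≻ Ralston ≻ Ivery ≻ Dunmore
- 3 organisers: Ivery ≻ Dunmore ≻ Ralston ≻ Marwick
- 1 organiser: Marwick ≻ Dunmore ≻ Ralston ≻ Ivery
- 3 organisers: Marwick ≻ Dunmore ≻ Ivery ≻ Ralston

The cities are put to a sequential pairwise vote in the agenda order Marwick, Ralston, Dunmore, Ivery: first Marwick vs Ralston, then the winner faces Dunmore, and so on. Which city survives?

Ivery

Round 1: Marwick vs Ralston — 6–7, Ralston advances.
Round 2: Ralston vs Dunmore — 6–7, Dunmore advances.
Round 3: Dunmore vs Ivery — 4–9, Ivery advances.
The agenda winner is Ivery.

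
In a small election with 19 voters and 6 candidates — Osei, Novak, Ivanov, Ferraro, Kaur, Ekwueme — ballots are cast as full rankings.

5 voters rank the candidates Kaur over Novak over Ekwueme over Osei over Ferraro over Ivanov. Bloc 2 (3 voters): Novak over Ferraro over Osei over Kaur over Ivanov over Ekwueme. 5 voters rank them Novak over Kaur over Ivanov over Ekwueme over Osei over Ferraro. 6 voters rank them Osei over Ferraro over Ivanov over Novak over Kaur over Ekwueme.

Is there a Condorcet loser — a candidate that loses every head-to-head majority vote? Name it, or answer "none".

none

Pairwise majorities:
Osei–Novak: Novak 13–6.
Osei vs Ivanov: 5+3+6 = 14 for Osei, 5 for Ivanov — Osei by 14–5.
Osei vs Ferraro: Osei wins 16–3.
Osei–Kaur: Kaur 10–9.
Osei vs Ekwueme: 3+6 = 9 for Osei, 10 for Ekwueme — Ekwueme by 10–9.
Novak–Ivanov: Novak 13–6.
Novak–Ferraro: Novak 13–6.
Novak vs Kaur: 3+5+6 = 14 for Novak, 5 for Kaur — Novak by 14–5.
Novak vs Ekwueme: 19 to 0, Novak.
Ivanov vs Ferraro: 5 to 14, Ferraro.
Ivanov vs Kaur: Ivanov preferred on 6 ballots; Kaur wins 13–6.
Ivanov vs Ekwueme: 3+5+6 = 14 for Ivanov, 5 for Ekwueme — Ivanov by 14–5.
Ferraro vs Kaur: 9 to 10, Kaur.
Ferraro vs Ekwueme: Ferraro preferred on 3+6 = 9 ballots; Ekwueme wins 10–9.
Kaur vs Ekwueme: Kaur, 19–0.
Every candidate wins at least one matchup (Osei beats Ivanov; Novak beats Osei; Ivanov beats Ekwueme; Ferraro beats Ivanov; Kaur beats Osei; Ekwueme beats Osei), so there is no Condorcet loser.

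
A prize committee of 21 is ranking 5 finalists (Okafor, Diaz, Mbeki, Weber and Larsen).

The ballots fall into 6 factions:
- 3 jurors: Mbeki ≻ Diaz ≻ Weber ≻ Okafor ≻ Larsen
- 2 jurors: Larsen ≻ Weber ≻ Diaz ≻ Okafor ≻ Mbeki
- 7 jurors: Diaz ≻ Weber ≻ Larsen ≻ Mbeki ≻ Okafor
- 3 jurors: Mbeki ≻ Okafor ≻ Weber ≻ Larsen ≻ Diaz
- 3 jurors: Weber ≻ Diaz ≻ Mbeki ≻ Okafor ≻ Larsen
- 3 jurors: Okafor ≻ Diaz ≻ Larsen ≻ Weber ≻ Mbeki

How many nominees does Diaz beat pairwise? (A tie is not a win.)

Diaz against each rival (21 jurors):
Diaz vs Okafor: 3+2+7+3 = 15 for Diaz, 6 for Okafor — Diaz by 15–6.
Diaz vs Mbeki: 15 to 6, Diaz.
Diaz vs Weber: Diaz wins 13–8.
Diaz vs Larsen: Diaz preferred on 3+7+3+3 = 16 ballots; Diaz wins 16–5.
Diaz beats Okafor, Mbeki, Weber, Larsen — 4 pairwise wins.

4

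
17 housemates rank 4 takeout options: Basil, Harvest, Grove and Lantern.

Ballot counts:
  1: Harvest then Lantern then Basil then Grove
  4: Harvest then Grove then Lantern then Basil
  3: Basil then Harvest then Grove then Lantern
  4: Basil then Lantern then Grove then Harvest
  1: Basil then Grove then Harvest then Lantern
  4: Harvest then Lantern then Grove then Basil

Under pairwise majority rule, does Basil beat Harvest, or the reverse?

Harvest

Ballots ranking Basil above Harvest: 3 + 4 + 1 = 8.
Ballots ranking Harvest above Basil: 17 − 8 = 9.
Harvest wins the head-to-head 9–8.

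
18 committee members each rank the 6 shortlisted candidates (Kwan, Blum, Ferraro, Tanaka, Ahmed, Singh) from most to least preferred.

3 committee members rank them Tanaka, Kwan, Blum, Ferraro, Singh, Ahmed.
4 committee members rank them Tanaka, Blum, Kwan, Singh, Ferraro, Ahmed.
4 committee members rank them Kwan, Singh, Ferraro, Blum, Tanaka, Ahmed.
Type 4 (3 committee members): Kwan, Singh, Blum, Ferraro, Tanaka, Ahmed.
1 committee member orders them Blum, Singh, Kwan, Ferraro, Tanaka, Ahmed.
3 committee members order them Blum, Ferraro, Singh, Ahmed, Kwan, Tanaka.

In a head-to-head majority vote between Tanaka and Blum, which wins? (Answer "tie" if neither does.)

Blum

Ballots ranking Tanaka above Blum: 3 + 4 = 7.
Ballots ranking Blum above Tanaka: 18 − 7 = 11.
Blum wins the head-to-head 11–7.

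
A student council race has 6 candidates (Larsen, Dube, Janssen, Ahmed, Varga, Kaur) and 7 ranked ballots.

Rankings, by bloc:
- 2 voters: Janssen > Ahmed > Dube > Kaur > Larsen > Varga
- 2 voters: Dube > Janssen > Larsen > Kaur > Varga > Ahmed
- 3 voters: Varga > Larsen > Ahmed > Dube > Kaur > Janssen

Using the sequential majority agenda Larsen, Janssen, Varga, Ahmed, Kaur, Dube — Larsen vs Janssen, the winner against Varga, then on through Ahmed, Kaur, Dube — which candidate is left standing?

Round 1: Larsen vs Janssen — 3–4, Janssen advances.
Round 2: Janssen vs Varga — 4–3, Janssen advances.
Round 3: Janssen vs Ahmed — 4–3, Janssen advances.
Round 4: Janssen vs Kaur — 4–3, Janssen advances.
Round 5: Janssen vs Dube — 2–5, Dube advances.
Dube survives the agenda.

Dube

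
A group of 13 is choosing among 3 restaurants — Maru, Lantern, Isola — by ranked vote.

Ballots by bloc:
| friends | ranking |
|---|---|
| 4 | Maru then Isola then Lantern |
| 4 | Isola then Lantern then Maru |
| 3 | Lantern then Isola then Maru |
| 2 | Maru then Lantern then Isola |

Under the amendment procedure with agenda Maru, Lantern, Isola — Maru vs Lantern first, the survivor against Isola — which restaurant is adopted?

Isola

Round 1: Maru vs Lantern — 6–7, Lantern advances.
Round 2: Lantern vs Isola — 5–8, Isola advances.
Isola survives the agenda.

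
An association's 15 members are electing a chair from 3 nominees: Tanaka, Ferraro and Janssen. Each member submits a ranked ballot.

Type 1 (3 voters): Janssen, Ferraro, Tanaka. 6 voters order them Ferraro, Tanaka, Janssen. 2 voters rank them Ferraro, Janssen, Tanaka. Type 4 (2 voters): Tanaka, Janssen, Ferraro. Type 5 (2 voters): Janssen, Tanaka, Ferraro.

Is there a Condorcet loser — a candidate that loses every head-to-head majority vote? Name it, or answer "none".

Pairwise majorities:
Tanaka vs Ferraro: Tanaka preferred on 2+2 = 4 ballots; Ferraro wins 11–4.
Tanaka–Janssen: Tanaka 8–7.
Ferraro–Janssen: Ferraro 8–7.
Only Janssen has no wins; Janssen is the Condorcet loser.

Janssen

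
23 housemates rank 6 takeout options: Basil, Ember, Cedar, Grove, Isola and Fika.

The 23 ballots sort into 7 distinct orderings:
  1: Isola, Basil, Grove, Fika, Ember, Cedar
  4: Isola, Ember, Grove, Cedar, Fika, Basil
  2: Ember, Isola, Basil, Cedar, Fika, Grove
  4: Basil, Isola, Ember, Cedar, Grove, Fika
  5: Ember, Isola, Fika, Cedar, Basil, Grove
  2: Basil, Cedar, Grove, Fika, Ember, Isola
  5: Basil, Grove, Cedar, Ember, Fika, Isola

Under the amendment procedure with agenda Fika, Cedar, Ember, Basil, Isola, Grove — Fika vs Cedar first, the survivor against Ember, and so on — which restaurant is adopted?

Round 1: Fika vs Cedar — 6–17, Cedar advances.
Round 2: Cedar vs Ember — 7–16, Ember advances.
Round 3: Ember vs Basil — 11–12, Basil advances.
Round 4: Basil vs Isola — 11–12, Isola advances.
Round 5: Isola vs Grove — 16–7, Isola advances.
The agenda winner is Isola.

Isola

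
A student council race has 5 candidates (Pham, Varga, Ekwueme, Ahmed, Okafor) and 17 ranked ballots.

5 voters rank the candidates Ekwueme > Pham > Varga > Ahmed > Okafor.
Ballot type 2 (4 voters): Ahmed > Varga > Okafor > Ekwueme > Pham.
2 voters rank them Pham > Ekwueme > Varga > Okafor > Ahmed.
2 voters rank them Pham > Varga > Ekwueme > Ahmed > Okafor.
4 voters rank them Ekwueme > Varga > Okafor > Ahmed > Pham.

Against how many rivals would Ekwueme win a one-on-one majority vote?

Ekwueme against each rival (17 voters):
Ekwueme vs Pham: Ekwueme wins 13–4.
Ekwueme vs Varga: 11 to 6, Ekwueme.
Ekwueme vs Ahmed: Ekwueme, 13–4.
Ekwueme vs Okafor: Ekwueme wins 13–4.
Ekwueme beats Pham, Varga, Ahmed, Okafor — 4 pairwise wins.

4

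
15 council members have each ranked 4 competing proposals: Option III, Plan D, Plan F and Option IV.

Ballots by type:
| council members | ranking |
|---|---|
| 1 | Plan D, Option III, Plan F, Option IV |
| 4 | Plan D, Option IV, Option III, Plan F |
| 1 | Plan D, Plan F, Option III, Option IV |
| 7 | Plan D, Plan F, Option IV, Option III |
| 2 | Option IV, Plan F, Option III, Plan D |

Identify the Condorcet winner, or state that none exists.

Head-to-head results (15 council members):
Option III vs Plan D: Plan D wins 13–2.
Option III–Plan F: Plan F 10–5.
Option III vs Option IV: Option IV wins 13–2.
Plan D vs Plan F: Plan D is ranked higher on 1+4+1+7 = 13 ballots, Plan F on 2. Plan D wins 13–2.
Plan D vs Option IV: Plan D preferred on 1+4+1+7 = 13 ballots; Plan D wins 13–2.
Plan F vs Option IV: Plan F, 9–6.
Only Plan D has no losses; Plan D is the Condorcet winner.

Plan D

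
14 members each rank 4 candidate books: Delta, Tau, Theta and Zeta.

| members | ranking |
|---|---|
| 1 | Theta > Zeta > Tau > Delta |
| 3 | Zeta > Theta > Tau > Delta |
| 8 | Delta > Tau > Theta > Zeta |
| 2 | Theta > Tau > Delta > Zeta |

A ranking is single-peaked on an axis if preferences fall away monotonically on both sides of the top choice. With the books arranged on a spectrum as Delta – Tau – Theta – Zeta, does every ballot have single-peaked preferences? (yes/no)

yes

Axis positions: Delta=1, Tau=2, Theta=3, Zeta=4.
Ballot type 1 (peak Theta at position 3): ranking walks positions 3-4-2-1, expanding outward from the peak — single-peaked.
Ballot type 2 (peak Zeta at position 4): ranking walks positions 4-3-2-1, expanding outward from the peak — single-peaked.
Ballot type 3 (peak Delta at position 1): ranking walks positions 1-2-3-4, expanding outward from the peak — single-peaked.
Ballot type 4 (peak Theta at position 3): ranking walks positions 3-2-1-4, expanding outward from the peak — single-peaked.
Every ranking is single-peaked on this axis.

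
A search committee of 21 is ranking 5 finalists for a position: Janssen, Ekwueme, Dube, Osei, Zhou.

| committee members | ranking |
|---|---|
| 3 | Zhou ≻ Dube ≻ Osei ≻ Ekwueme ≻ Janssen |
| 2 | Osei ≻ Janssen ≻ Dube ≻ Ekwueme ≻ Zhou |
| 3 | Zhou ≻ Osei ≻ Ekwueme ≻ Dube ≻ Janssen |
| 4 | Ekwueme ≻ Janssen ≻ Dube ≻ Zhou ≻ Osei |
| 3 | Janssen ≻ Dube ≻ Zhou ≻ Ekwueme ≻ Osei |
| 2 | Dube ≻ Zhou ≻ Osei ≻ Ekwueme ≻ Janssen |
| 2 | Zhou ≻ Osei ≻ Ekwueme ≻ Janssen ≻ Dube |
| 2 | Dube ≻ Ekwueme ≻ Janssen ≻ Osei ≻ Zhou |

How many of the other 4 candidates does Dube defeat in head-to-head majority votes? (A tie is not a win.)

3

Dube against each rival (21 committee members):
Dube–Janssen: Janssen 11–10.
Dube vs Ekwueme: 3+2+3+2+2 = 12 for Dube, 9 for Ekwueme — Dube by 12–9.
Dube–Osei: Dube 14–7.
Dube vs Zhou: Dube preferred on 2+4+3+2+2 = 13 ballots; Dube wins 13–8.
Dube beats Ekwueme, Osei, Zhou; loses to Janssen — 3 pairwise wins.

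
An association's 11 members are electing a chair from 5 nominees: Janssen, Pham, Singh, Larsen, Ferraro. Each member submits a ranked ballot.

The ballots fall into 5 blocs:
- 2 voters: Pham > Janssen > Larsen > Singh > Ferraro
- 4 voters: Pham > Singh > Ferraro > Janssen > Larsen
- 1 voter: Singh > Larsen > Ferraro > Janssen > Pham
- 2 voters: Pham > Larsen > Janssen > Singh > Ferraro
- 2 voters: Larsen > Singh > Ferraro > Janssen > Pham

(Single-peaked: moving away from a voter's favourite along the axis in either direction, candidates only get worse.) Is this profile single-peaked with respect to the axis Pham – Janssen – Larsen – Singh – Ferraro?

Axis positions: Pham=1, Janssen=2, Larsen=3, Singh=4, Ferraro=5.
Bloc 1 (peak Pham at position 1): ranking walks positions 1-2-3-4-5, expanding outward from the peak — single-peaked.
Bloc 2: ranking walks positions 1-4-5-2-3; Singh is ranked above Janssen even though Janssen lies between Singh and the peak Pham on the axis — preferences dip and rise again. Not single-peaked.
Bloc 3 (peak Singh at position 4): ranking walks positions 4-3-5-2-1, expanding outward from the peak — single-peaked.
Bloc 4: ranking walks positions 1-3-2-4-5; Larsen is ranked above Janssen even though Janssen lies between Larsen and the peak Pham on the axis — preferences dip and rise again. Not single-peaked.
Bloc 5 (peak Larsen at position 3): ranking walks positions 3-4-5-2-1, expanding outward from the peak — single-peaked.
Bloc 2 violates single-peakedness, so the profile is not single-peaked on this axis.

no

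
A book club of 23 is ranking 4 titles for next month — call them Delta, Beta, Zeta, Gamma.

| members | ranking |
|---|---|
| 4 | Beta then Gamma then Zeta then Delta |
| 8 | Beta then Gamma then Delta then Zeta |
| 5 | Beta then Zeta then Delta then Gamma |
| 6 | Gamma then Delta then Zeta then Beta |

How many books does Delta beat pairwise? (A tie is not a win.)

Delta against each rival (23 members):
Delta–Beta: Beta 17–6.
Delta vs Zeta: Delta, 14–9.
Delta vs Gamma: Gamma wins 18–5.
Delta beats Zeta; loses to Beta, Gamma — 1 pairwise win.

1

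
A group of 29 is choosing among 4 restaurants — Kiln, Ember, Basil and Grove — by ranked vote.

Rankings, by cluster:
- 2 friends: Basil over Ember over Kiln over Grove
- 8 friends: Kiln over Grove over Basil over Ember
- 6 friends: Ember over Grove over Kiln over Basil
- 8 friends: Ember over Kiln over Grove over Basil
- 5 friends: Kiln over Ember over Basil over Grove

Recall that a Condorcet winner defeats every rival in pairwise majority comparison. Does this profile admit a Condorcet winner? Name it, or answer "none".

Pairwise majorities:
Kiln vs Ember: 8+5 = 13 for Kiln, 16 for Ember — Ember by 16–13.
Kiln vs Basil: 27 to 2, Kiln.
Kiln vs Grove: 2+8+8+5 = 23 for Kiln, 6 for Grove — Kiln by 23–6.
Ember vs Basil: Ember is ranked higher on 6+8+5 = 19 ballots, Basil on 10. Ember wins 19–10.
Ember vs Grove: 21 to 8, Ember.
Basil vs Grove: 7 to 22, Grove.
Ember wins every pairwise contest, so Ember is the Condorcet winner.

Ember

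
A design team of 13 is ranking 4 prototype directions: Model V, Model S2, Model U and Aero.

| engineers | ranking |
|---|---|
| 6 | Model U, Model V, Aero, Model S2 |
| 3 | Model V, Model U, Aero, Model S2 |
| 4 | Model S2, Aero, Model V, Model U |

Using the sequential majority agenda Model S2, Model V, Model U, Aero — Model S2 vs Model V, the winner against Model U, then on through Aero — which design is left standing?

Model V

Round 1: Model S2 vs Model V — 4–9, Model V advances.
Round 2: Model V vs Model U — 7–6, Model V advances.
Round 3: Model V vs Aero — 9–4, Model V advances.
Model V survives the agenda.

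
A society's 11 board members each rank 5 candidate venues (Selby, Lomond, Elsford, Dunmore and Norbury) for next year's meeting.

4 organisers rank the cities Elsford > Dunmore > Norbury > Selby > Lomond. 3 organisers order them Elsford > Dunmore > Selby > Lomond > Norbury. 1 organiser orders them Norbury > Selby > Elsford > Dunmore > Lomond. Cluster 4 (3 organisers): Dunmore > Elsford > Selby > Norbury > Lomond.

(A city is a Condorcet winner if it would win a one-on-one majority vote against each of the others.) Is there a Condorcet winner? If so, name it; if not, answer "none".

Elsford

Head-to-head results (11 organisers):
Selby vs Lomond: Selby preferred on 4+3+1+3 = 11 ballots; Selby wins 11–0.
Selby vs Elsford: 1 for Selby, 10 for Elsford — Elsford by 10–1.
Selby vs Dunmore: 1 for Selby, 10 for Dunmore — Dunmore by 10–1.
Selby vs Norbury: 3+3 = 6 for Selby, 5 for Norbury — Selby by 6–5.
Lomond vs Elsford: Lomond preferred on 0 ballots; Elsford wins 11–0.
Lomond vs Dunmore: 0 for Lomond, 11 for Dunmore — Dunmore by 11–0.
Lomond vs Norbury: Lomond is ranked higher on 3 ballots, Norbury on 8. Norbury wins 8–3.
Elsford vs Dunmore: Elsford is ranked higher on 4+3+1 = 8 ballots, Dunmore on 3. Elsford wins 8–3.
Elsford vs Norbury: Elsford preferred on 4+3+3 = 10 ballots; Elsford wins 10–1.
Dunmore vs Norbury: Dunmore is ranked higher on 4+3+3 = 10 ballots, Norbury on 1. Dunmore wins 10–1.
Only Elsford has no losses; Elsford is the Condorcet winner.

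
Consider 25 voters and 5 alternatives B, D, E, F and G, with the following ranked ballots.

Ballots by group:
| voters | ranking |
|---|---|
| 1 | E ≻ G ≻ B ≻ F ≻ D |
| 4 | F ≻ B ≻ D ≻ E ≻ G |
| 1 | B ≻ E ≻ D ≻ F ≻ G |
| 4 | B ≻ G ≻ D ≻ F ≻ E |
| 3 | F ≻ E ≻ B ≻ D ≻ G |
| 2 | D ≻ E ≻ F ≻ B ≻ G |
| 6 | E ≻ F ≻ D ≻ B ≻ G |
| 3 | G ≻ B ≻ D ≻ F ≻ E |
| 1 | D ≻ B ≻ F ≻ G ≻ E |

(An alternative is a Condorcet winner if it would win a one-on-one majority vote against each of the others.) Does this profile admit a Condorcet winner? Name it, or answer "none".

Pairwise majorities:
B vs D: B, 16–9.
B vs E: B preferred on 4+1+4+3+1 = 13 ballots; B wins 13–12.
B–F: F 15–10.
B vs G: B, 21–4.
D–E: D 14–11.
D vs F: F wins 14–11.
D–G: D 17–8.
E vs F: F, 15–10.
E vs G: 17 to 8, E.
F–G: F 17–8.
Only F has no losses; F is the Condorcet winner.

F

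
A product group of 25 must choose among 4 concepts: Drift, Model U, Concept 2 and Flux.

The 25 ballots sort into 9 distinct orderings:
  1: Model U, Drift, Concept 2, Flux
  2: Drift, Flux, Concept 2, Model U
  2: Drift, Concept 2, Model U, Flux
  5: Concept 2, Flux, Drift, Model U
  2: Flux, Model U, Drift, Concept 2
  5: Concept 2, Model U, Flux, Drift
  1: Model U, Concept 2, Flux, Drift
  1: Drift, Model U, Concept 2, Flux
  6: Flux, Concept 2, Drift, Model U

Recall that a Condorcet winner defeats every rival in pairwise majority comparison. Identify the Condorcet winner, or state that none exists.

Head-to-head results (25 engineers):
Drift vs Model U: Drift is ranked higher on 2+2+5+1+6 = 16 ballots, Model U on 9. Drift wins 16–9.
Drift vs Concept 2: Concept 2 wins 17–8.
Drift vs Flux: 6 to 19, Flux.
Model U vs Concept 2: 5 to 20, Concept 2.
Model U vs Flux: 1+2+5+1+1 = 10 for Model U, 15 for Flux — Flux by 15–10.
Concept 2 vs Flux: Concept 2 wins 15–10.
Concept 2 beats each of Drift, Model U, Flux — Concept 2 is the Condorcet winner.

Concept 2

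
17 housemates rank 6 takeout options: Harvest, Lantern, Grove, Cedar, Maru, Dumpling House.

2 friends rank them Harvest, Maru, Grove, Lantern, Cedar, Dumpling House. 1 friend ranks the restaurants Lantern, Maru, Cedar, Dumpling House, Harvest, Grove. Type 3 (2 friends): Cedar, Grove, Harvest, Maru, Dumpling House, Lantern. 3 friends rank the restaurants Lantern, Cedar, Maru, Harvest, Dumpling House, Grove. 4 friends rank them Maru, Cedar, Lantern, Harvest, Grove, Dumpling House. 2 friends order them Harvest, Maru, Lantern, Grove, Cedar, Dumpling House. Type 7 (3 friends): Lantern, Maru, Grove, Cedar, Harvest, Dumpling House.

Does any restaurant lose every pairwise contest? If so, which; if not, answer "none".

Dumpling House

Head-to-head results (17 friends):
Harvest–Lantern: Lantern 11–6.
Harvest vs Grove: Harvest, 12–5.
Harvest vs Cedar: Cedar wins 13–4.
Harvest vs Maru: 6 to 11, Maru.
Harvest vs Dumpling House: Harvest is ranked higher on 2+2+3+4+2+3 = 16 ballots, Dumpling House on 1. Harvest wins 16–1.
Lantern vs Grove: Lantern preferred on 1+3+4+2+3 = 13 ballots; Lantern wins 13–4.
Lantern–Cedar: Lantern 11–6.
Lantern–Maru: Maru 10–7.
Lantern–Dumpling House: Lantern 15–2.
Grove vs Cedar: Cedar wins 10–7.
Grove vs Maru: Grove preferred on 2 ballots; Maru wins 15–2.
Grove–Dumpling House: Grove 13–4.
Cedar vs Maru: Cedar preferred on 2+3 = 5 ballots; Maru wins 12–5.
Cedar vs Dumpling House: 17 for Cedar, 0 for Dumpling House — Cedar by 17–0.
Maru vs Dumpling House: Maru, 17–0.
Dumpling House is beaten in every head-to-head and is the Condorcet loser.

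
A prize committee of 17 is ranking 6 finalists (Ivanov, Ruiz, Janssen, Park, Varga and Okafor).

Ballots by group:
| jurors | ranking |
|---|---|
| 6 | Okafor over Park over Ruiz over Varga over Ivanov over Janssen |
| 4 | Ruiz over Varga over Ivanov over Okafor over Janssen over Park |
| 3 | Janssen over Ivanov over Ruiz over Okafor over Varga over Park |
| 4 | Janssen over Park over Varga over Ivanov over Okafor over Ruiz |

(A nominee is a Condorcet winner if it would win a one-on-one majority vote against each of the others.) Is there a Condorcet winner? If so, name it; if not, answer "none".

Head-to-head results (17 jurors):
Ivanov vs Ruiz: Ruiz wins 10–7.
Ivanov vs Janssen: Ivanov is ranked higher on 6+4 = 10 ballots, Janssen on 7. Ivanov wins 10–7.
Ivanov vs Park: Ivanov is ranked higher on 4+3 = 7 ballots, Park on 10. Park wins 10–7.
Ivanov vs Varga: 3 to 14, Varga.
Ivanov vs Okafor: Ivanov, 11–6.
Ruiz vs Janssen: 10 to 7, Ruiz.
Ruiz vs Park: Park, 10–7.
Ruiz vs Varga: 6+4+3 = 13 for Ruiz, 4 for Varga — Ruiz by 13–4.
Ruiz vs Okafor: Ruiz preferred on 4+3 = 7 ballots; Okafor wins 10–7.
Janssen–Park: Janssen 11–6.
Janssen vs Varga: 7 to 10, Varga.
Janssen vs Okafor: 7 to 10, Okafor.
Park vs Varga: 6+4 = 10 for Park, 7 for Varga — Park by 10–7.
Park vs Okafor: Park is ranked higher on 4 ballots, Okafor on 13. Okafor wins 13–4.
Varga vs Okafor: 8 to 9, Okafor.
Every nominee loses at least once (Ivanov loses to Ruiz; Ruiz loses to Park; Janssen loses to Ivanov; Park loses to Janssen; Varga loses to Ruiz; Okafor loses to Ivanov). The majority relation contains the cycle Ivanov beats Janssen beats Park beats Ivanov, so there is no Condorcet winner.

none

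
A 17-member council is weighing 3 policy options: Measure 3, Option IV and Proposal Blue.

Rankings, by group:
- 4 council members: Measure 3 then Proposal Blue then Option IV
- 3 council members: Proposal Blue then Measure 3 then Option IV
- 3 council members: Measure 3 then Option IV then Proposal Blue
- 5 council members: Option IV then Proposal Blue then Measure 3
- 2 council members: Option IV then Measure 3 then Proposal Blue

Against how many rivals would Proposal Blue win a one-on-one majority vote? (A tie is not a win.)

Proposal Blue against each rival (17 council members):
Proposal Blue vs Measure 3: Measure 3, 9–8.
Proposal Blue–Option IV: Option IV 10–7.
Proposal Blue beats no one; loses to Measure 3, Option IV — 0 pairwise wins.

0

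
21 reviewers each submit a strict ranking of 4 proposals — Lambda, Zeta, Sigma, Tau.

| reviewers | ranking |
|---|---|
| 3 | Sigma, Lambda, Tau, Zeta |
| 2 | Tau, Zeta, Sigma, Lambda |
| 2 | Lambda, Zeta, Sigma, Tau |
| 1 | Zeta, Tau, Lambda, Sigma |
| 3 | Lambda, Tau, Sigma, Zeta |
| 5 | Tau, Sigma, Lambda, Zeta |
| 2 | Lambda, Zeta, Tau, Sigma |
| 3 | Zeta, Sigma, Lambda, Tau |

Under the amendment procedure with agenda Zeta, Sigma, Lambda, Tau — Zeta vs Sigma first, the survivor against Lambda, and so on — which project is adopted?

Tau

Round 1: Zeta vs Sigma — 10–11, Sigma advances.
Round 2: Sigma vs Lambda — 13–8, Sigma advances.
Round 3: Sigma vs Tau — 8–13, Tau advances.
Tau survives the agenda.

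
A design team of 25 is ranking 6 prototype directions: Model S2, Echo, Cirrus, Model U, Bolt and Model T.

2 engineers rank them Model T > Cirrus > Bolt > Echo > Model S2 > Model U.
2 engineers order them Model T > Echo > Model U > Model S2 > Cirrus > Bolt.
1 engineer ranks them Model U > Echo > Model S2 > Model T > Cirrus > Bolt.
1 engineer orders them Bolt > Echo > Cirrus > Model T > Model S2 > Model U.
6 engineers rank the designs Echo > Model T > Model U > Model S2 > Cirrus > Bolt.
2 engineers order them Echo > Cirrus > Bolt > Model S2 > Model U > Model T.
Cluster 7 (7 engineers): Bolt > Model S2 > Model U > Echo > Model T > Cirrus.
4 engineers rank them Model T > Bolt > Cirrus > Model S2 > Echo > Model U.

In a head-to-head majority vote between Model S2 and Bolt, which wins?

Bolt

Ballots ranking Model S2 above Bolt: 2 + 1 + 6 = 9.
Ballots ranking Bolt above Model S2: 25 − 9 = 16.
Bolt wins the head-to-head 16–9.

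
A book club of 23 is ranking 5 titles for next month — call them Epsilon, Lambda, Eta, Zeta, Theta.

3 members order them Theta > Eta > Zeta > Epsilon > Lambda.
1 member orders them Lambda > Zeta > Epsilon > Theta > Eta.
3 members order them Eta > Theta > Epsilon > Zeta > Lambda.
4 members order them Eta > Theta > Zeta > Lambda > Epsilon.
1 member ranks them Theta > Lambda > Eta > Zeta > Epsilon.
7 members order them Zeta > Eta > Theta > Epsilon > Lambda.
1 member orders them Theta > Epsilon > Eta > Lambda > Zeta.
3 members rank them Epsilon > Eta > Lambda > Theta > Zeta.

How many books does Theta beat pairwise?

3

Theta against each rival (23 members):
Theta vs Epsilon: Theta, 19–4.
Theta vs Lambda: Theta wins 19–4.
Theta vs Eta: Theta is ranked higher on 3+1+1+1 = 6 ballots, Eta on 17. Eta wins 17–6.
Theta vs Zeta: Theta is ranked higher on 3+3+4+1+1+3 = 15 ballots, Zeta on 8. Theta wins 15–8.
Theta beats Epsilon, Lambda, Zeta; loses to Eta — 3 pairwise wins.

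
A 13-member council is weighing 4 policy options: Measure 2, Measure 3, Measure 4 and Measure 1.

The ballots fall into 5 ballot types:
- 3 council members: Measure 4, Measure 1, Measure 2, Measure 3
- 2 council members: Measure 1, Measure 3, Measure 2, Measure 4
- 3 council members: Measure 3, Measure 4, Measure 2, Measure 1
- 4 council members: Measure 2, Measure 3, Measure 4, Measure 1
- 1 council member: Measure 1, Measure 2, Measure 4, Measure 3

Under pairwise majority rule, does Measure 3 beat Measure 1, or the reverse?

Ballots ranking Measure 3 above Measure 1: 3 + 4 = 7.
Ballots ranking Measure 1 above Measure 3: 13 − 7 = 6.
Measure 3 wins the head-to-head 7–6.

Measure 3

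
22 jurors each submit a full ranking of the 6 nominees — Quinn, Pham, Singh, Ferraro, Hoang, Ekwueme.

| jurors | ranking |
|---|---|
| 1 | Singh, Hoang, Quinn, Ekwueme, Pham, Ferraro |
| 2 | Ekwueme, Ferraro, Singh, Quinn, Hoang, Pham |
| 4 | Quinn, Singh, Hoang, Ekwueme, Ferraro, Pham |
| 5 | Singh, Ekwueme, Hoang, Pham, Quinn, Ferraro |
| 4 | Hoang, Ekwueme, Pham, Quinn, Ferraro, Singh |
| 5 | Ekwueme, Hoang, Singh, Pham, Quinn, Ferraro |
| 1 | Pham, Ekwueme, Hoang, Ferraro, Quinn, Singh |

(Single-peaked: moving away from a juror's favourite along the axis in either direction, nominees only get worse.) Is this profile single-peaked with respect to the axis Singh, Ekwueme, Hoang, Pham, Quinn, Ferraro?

Axis positions: Singh=1, Ekwueme=2, Hoang=3, Pham=4, Quinn=5, Ferraro=6.
Group 1: ranking walks positions 1-3-5-2-4-6; Hoang is ranked above Ekwueme even though Ekwueme lies between Hoang and the peak Singh on the axis — preferences dip and rise again. Not single-peaked.
Group 2: ranking walks positions 2-6-1-5-3-4; Ferraro is ranked above Hoang even though Hoang lies between Ferraro and the peak Ekwueme on the axis — preferences dip and rise again. Not single-peaked.
Group 3: ranking walks positions 5-1-3-2-6-4; Singh is ranked above Pham even though Pham lies between Singh and the peak Quinn on the axis — preferences dip and rise again. Not single-peaked.
Group 4 (peak Singh at position 1): ranking walks positions 1-2-3-4-5-6, expanding outward from the peak — single-peaked.
Group 5 (peak Hoang at position 3): ranking walks positions 3-2-4-5-6-1, expanding outward from the peak — single-peaked.
Group 6 (peak Ekwueme at position 2): ranking walks positions 2-3-1-4-5-6, expanding outward from the peak — single-peaked.
Group 7: ranking walks positions 4-2-3-6-5-1; Ekwueme is ranked above Hoang even though Hoang lies between Ekwueme and the peak Pham on the axis — preferences dip and rise again. Not single-peaked.
Group 1 violates single-peakedness, so the profile is not single-peaked on this axis.

no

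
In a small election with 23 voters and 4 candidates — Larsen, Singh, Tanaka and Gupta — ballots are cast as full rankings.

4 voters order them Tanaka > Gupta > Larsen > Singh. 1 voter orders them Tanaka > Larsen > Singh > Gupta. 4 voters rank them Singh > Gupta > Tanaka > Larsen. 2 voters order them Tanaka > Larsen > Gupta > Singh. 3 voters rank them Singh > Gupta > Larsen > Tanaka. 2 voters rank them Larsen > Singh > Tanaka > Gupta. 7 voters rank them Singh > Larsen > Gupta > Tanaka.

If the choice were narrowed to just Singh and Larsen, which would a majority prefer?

Singh

Ballots ranking Singh above Larsen: 4 + 3 + 7 = 14.
Ballots ranking Larsen above Singh: 23 − 14 = 9.
Singh wins the head-to-head 14–9.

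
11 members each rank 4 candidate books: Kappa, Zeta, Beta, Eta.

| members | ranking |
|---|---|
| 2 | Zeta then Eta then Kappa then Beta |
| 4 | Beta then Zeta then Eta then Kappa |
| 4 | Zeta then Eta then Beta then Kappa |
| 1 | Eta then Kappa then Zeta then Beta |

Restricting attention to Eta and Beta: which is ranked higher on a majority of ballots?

Eta

Ballots ranking Eta above Beta: 2 + 4 + 1 = 7.
Ballots ranking Beta above Eta: 11 − 7 = 4.
Eta wins the head-to-head 7–4.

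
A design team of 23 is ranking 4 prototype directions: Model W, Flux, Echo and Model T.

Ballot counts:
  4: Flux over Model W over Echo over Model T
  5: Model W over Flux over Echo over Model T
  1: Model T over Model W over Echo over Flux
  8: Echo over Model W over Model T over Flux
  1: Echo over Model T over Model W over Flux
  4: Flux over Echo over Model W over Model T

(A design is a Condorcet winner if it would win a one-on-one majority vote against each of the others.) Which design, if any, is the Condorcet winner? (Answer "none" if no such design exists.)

none

Head-to-head results (23 engineers):
Model W vs Flux: Model W, 15–8.
Model W vs Echo: Model W preferred on 4+5+1 = 10 ballots; Echo wins 13–10.
Model W vs Model T: 4+5+8+4 = 21 for Model W, 2 for Model T — Model W by 21–2.
Flux vs Echo: Flux is ranked higher on 4+5+4 = 13 ballots, Echo on 10. Flux wins 13–10.
Flux vs Model T: 13 to 10, Flux.
Echo vs Model T: 22 to 1, Echo.
No design is unbeaten: Model W loses to Echo; Flux loses to Model W; Echo loses to Flux; Model T loses to Model W. In particular Model W beats Flux beats Echo beats Model W is a majority cycle — no Condorcet winner exists.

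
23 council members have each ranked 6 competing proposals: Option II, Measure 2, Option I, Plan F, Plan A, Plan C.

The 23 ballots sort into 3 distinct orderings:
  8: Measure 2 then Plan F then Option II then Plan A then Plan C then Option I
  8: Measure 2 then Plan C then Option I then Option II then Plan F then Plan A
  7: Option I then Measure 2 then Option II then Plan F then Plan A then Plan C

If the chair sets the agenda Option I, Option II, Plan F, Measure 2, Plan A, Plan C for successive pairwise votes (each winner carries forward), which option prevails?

Round 1: Option I vs Option II — 15–8, Option I advances.
Round 2: Option I vs Plan F — 15–8, Option I advances.
Round 3: Option I vs Measure 2 — 7–16, Measure 2 advances.
Round 4: Measure 2 vs Plan A — 23–0, Measure 2 advances.
Round 5: Measure 2 vs Plan C — 23–0, Measure 2 advances.
The agenda winner is Measure 2.

Measure 2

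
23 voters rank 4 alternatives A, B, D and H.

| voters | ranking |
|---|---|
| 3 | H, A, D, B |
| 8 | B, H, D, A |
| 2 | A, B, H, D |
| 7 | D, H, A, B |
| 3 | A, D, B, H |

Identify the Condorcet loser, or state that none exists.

none

Head-to-head results (23 voters):
A vs B: A preferred on 3+2+7+3 = 15 ballots; A wins 15–8.
A vs D: A preferred on 3+2+3 = 8 ballots; D wins 15–8.
A vs H: 5 to 18, H.
B vs D: B is ranked higher on 8+2 = 10 ballots, D on 13. D wins 13–10.
B vs H: 13 to 10, B.
D vs H: 7+3 = 10 for D, 13 for H — H by 13–10.
Every alternative wins at least one matchup (A beats B; B beats H; D beats A; H beats A), so there is no Condorcet loser.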